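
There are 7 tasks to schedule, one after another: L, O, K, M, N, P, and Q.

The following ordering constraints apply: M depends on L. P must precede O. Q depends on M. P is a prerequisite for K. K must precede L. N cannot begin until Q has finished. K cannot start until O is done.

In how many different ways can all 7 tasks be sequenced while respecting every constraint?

P is the only task with nothing required before it, so every ordering starts there.
Continuing from there, at each step only one task has all its prerequisites placed, so the ordering is fully determined — there is exactly 1.

1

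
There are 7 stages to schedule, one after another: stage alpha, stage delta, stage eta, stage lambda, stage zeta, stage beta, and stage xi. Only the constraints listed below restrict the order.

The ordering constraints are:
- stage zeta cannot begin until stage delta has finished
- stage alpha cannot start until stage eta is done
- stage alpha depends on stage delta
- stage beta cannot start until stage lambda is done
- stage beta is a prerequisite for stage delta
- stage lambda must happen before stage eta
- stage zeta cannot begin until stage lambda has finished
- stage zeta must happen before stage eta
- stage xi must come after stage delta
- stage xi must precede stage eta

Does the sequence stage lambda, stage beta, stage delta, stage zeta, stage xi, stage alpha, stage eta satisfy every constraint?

No

Here stage eta comes after stage alpha.
But one of the constraints requires stage eta before stage alpha, so this ordering violates it.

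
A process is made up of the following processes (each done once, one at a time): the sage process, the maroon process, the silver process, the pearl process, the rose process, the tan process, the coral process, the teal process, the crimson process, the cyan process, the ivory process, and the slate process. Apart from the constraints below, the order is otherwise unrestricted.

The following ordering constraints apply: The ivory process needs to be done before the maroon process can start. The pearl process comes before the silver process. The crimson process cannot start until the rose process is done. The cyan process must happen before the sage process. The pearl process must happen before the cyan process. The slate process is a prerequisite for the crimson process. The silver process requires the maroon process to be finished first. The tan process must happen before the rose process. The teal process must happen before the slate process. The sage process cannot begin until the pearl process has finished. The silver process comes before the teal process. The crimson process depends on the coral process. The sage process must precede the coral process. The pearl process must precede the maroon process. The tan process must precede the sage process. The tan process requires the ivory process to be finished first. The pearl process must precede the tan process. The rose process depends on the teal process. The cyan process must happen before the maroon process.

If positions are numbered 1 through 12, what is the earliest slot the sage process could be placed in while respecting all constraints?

Every process that must precede the sage process has to come before it. Tracing all chains that end at the sage process, those processes are: the pearl process, the tan process, the cyan process, the ivory process — 4 in total.
So at minimum 4 processes come before the sage process, putting the sage process no earlier than position 5. That position is achievable by scheduling exactly those predecessors first.

5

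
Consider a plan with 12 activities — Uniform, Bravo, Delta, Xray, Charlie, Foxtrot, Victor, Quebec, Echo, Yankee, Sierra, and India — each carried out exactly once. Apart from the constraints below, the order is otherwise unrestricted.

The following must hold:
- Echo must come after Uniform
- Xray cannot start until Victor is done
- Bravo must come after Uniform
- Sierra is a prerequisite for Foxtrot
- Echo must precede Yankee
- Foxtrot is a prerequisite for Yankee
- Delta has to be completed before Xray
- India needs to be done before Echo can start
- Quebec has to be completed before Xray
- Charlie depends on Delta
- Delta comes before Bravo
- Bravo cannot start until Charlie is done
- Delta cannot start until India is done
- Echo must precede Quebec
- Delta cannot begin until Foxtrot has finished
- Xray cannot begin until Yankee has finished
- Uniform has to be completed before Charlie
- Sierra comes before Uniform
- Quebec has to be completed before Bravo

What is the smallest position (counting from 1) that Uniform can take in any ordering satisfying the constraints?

2

The only activity forced before Uniform (directly or transitively) is Sierra.
So at minimum 1 activity comes before Uniform, putting Uniform no earlier than position 2. That position is achievable by scheduling exactly that predecessor first.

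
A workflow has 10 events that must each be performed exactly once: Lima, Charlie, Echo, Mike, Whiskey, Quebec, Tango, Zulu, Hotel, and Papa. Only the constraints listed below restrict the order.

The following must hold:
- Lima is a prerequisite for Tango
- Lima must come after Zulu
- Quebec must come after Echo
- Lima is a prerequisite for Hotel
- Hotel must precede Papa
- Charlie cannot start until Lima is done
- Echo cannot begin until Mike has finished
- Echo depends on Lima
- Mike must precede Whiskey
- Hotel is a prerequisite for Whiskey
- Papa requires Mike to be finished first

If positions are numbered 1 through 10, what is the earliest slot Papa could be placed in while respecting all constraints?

The events that are forced before Papa, directly or transitively, are Lima, Mike, Zulu, Hotel. That's 4 events.
So at minimum 4 events come before Papa, putting Papa no earlier than position 5. That position is achievable by scheduling exactly those predecessors first.

5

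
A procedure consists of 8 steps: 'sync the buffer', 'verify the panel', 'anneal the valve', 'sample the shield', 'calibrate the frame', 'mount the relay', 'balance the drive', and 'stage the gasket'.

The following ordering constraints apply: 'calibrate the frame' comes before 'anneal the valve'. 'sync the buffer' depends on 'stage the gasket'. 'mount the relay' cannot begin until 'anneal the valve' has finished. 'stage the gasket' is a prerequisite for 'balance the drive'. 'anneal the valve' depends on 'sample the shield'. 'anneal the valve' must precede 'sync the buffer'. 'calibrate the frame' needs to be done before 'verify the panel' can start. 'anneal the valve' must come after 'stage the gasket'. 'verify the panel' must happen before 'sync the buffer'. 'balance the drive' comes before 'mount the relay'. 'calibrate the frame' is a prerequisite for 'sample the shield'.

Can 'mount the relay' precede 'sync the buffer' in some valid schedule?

Yes

The constraints leave 'mount the relay' and 'sync the buffer' unordered relative to each other; nothing requires 'sync the buffer' earlier.
So a valid ordering placing 'mount the relay' earlier than 'sync the buffer' exists.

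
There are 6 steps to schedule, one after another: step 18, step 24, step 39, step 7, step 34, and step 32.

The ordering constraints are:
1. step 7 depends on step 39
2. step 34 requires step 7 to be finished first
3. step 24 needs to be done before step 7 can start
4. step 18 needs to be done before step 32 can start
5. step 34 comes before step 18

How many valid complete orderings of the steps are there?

2

The steps with no prerequisites are step 24, step 39; any of them can be placed first.
Systematically extending each partial ordering one step at a time and counting, there are 2 complete orderings.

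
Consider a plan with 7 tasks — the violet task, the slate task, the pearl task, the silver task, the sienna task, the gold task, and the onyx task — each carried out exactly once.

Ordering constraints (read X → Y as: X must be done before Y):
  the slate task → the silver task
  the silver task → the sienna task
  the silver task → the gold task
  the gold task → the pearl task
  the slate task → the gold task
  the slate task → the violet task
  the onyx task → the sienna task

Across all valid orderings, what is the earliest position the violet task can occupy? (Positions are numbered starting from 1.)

2

The only task forced before the violet task (directly or transitively) is the slate task.
With 1 mandatory predecessor, the earliest the violet task can sit is position 1+1 = 2, and placing just that one first achieves it.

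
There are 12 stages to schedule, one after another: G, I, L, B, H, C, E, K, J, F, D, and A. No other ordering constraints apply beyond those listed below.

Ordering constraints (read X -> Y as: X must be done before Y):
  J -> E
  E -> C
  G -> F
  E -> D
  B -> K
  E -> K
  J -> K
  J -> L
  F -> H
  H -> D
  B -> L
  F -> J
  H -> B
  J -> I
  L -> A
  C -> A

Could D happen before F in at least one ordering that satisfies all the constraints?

There is a dependency chain F → H → D, so D always comes after F.
So no valid ordering can have D before F.

No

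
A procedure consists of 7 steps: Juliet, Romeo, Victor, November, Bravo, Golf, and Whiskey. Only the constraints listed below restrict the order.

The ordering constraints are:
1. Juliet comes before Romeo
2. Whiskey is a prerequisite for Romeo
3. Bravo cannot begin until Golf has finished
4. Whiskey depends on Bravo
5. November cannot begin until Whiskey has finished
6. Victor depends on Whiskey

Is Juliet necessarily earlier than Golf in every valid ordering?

No

Nothing in the constraints links Juliet and Golf; they are unordered relative to each other.
A valid ordering placing Golf before Juliet exists, so the answer is no.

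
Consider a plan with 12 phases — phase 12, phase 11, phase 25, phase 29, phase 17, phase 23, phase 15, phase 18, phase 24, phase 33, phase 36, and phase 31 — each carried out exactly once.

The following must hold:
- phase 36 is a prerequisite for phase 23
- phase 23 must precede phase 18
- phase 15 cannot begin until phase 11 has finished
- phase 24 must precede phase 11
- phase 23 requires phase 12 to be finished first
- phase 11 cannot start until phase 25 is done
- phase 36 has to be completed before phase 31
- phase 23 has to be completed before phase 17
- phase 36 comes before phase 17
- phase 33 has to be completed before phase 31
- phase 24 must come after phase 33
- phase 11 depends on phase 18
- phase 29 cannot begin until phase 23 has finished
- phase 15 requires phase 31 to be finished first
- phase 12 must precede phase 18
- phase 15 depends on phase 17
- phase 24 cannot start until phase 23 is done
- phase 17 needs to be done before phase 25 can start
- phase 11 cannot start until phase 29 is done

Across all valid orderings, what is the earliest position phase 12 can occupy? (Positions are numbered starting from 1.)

Phase 12 has no prerequisites at all, so it can go in position 1.

1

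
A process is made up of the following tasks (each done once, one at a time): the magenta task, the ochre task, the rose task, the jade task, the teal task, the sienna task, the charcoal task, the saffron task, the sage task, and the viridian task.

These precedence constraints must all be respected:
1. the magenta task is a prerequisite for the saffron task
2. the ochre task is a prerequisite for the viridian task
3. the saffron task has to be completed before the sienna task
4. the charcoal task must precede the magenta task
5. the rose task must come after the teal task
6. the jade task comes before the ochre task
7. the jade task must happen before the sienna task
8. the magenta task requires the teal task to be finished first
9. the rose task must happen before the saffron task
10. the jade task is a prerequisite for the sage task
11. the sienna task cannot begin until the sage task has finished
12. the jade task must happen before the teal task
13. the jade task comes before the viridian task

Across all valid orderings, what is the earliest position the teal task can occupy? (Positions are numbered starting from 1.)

Working backwards through the constraints from the teal task, its only required predecessor is the jade task.
With 1 mandatory predecessor, the earliest the teal task can sit is position 1+1 = 2, and placing just that one first achieves it.

2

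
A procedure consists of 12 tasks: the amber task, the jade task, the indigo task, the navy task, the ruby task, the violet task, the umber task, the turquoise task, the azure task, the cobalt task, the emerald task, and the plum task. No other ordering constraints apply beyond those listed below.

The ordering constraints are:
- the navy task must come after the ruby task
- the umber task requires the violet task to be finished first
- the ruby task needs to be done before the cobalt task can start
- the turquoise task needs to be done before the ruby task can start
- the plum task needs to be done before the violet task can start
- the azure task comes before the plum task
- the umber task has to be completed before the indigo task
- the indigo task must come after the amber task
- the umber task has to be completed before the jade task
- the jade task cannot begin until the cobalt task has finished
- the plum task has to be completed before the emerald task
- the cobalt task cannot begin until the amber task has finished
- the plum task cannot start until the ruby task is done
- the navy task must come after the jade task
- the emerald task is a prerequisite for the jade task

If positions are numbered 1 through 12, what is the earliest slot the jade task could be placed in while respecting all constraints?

10

Every task that must precede the jade task has to come before it. Tracing all chains that end at the jade task, those tasks are: the amber task, the ruby task, the violet task, the umber task, the turquoise task, the azure task, the cobalt task, the emerald task, the plum task — 9 in total.
So at minimum 9 tasks come before the jade task, putting the jade task no earlier than position 10. That position is achievable by scheduling exactly those predecessors first.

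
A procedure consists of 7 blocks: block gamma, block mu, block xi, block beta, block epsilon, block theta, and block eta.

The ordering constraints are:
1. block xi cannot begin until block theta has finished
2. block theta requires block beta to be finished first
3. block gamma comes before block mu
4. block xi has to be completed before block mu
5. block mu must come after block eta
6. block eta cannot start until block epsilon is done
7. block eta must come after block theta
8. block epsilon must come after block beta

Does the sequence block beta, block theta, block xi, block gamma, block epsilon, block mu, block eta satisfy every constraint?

In the proposed order, block mu appears before block eta.
That contradicts the constraint that block eta must precede block mu.

No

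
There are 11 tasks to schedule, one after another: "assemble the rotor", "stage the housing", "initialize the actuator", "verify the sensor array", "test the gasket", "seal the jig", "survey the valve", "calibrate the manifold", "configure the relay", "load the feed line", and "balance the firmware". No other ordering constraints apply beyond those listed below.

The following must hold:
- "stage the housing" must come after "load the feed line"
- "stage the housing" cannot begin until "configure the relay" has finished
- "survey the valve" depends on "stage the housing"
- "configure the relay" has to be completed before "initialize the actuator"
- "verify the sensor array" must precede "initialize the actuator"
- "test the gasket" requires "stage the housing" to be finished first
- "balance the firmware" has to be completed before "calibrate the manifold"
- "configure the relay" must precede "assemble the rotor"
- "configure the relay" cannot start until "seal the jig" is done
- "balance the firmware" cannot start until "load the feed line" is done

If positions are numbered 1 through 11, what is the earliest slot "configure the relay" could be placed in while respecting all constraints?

The only task forced before "configure the relay" (directly or transitively) is "seal the jig".
With 1 mandatory predecessor, the earliest "configure the relay" can sit is position 1+1 = 2, and placing just that one first achieves it.

2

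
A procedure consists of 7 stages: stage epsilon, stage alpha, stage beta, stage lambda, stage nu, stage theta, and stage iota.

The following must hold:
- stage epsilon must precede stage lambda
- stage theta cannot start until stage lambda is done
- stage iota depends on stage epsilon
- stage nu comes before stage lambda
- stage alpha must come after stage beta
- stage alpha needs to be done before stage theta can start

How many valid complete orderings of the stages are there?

95

3 stages have no prerequisites (stage epsilon, stage beta, stage nu), so any of them could come first.
Enumerating by repeatedly choosing an available stage (one whose prerequisites are all placed) gives 95 distinct complete orderings.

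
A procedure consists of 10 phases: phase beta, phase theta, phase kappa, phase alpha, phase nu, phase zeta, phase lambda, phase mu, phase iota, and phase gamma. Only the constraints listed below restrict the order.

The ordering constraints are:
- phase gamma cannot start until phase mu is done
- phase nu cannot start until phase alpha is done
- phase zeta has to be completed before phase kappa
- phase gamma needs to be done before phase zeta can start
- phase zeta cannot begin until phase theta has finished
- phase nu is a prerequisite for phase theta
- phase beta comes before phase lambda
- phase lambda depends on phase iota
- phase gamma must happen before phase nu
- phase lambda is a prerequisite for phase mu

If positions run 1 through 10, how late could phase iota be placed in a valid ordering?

3

Following every chain forward from phase iota, the phases that must come later are phase theta, phase kappa, phase nu, phase zeta, phase lambda, phase mu, phase gamma — 7 of them.
With 7 mandatory successors out of 10 phases total, the latest slot for phase iota is 10−7 = 3, and it's reachable by doing all non-successors before phase iota.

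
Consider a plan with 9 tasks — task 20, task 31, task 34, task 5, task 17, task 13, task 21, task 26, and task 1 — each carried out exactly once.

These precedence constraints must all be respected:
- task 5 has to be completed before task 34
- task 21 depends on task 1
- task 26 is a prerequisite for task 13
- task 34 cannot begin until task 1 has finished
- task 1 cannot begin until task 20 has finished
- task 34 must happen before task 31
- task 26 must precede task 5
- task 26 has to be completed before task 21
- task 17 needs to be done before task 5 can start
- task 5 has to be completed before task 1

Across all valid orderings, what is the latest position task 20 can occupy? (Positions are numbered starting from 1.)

Every task that must follow task 20 has to come after it. Tracing all chains starting from task 20, those tasks are: task 31, task 34, task 21, task 1 — 4 in total.
So at least 4 tasks follow task 20, putting task 20 no later than position 5. That position is achievable by scheduling everything else first.

5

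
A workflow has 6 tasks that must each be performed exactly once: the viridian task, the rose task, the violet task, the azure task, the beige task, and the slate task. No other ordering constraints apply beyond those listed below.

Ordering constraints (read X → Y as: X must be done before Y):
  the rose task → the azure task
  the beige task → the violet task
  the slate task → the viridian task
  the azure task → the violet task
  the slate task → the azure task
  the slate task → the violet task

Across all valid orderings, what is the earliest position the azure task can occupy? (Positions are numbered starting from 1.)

3

Working backwards through the constraints from the azure task, its full set of required predecessors is the rose task, the slate task — 2 of them.
So at minimum 2 tasks come before the azure task, putting the azure task no earlier than position 3. That position is achievable by scheduling exactly those predecessors first.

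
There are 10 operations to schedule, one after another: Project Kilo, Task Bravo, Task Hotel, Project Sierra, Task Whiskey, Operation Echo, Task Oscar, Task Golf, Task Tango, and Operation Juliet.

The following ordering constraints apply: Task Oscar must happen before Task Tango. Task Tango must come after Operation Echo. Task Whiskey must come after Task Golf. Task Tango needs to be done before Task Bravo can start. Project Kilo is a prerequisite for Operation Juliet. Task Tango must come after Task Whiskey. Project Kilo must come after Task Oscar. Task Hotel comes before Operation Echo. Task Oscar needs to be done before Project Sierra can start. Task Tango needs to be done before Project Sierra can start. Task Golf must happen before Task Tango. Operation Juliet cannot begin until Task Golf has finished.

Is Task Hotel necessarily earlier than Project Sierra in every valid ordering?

Following the dependencies: Task Hotel → Operation Echo → Task Tango → Project Sierra.
Hence Task Hotel necessarily comes before Project Sierra.

Yes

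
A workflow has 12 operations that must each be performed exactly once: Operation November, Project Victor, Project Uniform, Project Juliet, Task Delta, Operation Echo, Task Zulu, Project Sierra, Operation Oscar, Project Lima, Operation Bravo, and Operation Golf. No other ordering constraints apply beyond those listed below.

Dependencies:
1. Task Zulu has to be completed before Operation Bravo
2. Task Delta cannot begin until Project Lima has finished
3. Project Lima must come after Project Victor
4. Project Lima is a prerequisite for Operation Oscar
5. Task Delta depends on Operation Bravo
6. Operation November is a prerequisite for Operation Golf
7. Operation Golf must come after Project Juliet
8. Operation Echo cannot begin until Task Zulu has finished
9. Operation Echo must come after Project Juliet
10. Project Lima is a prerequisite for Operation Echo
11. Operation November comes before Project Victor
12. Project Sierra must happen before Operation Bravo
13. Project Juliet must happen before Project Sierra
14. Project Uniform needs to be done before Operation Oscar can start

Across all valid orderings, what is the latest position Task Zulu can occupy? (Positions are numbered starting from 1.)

Following every chain forward from Task Zulu, the operations that must come later are Task Delta, Operation Echo, Operation Bravo — 3 of them.
So at least 3 operations follow Task Zulu, putting Task Zulu no later than position 9. That position is achievable by scheduling everything else first.

9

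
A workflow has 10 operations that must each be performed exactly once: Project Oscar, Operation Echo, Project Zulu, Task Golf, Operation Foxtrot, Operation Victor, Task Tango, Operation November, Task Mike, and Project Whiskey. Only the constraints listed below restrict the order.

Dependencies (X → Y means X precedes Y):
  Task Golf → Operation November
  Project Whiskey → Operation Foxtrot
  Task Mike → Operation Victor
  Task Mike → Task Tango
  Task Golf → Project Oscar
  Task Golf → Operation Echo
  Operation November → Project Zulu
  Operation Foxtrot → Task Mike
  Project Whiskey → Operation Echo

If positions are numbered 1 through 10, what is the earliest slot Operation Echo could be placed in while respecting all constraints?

3

The operations that are forced before Operation Echo, directly or transitively, are Task Golf, Project Whiskey. That's 2 operations.
So at minimum 2 operations come before Operation Echo, putting Operation Echo no earlier than position 3. That position is achievable by scheduling exactly those predecessors first.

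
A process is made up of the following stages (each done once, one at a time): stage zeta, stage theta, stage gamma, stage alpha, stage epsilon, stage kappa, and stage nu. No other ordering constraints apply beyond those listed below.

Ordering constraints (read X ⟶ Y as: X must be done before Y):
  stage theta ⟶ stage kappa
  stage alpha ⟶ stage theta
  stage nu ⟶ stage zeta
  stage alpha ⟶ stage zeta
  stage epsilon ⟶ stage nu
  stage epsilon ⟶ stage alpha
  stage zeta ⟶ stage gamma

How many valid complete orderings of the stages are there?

16

Stage epsilon is the only stage with nothing required before it, so every ordering starts there.
Enumerating by repeatedly choosing an available stage (one whose prerequisites are all placed) gives 16 distinct complete orderings.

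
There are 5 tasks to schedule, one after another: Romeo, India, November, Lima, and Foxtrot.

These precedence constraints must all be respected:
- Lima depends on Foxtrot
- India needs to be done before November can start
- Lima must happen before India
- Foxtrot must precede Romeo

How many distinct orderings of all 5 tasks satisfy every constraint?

4

Only Foxtrot has no prerequisites, so it must go first.
Systematically extending each partial ordering one task at a time and counting, there are 4 complete orderings.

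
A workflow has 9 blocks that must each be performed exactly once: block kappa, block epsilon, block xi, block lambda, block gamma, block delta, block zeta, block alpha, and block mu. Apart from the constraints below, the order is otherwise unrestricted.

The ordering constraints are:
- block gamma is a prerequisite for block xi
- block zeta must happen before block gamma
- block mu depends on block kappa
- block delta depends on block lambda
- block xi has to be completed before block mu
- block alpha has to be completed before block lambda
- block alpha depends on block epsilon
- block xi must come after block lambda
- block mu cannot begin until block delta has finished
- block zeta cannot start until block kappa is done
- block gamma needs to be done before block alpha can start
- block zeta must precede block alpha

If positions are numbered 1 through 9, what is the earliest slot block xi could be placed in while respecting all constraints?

7

Every block that must precede block xi has to come before it. Tracing all chains that end at block xi, those blocks are: block kappa, block epsilon, block lambda, block gamma, block zeta, block alpha — 6 in total.
With 6 mandatory predecessors, the earliest block xi can sit is position 6+1 = 7, and placing just those 6 first achieves it.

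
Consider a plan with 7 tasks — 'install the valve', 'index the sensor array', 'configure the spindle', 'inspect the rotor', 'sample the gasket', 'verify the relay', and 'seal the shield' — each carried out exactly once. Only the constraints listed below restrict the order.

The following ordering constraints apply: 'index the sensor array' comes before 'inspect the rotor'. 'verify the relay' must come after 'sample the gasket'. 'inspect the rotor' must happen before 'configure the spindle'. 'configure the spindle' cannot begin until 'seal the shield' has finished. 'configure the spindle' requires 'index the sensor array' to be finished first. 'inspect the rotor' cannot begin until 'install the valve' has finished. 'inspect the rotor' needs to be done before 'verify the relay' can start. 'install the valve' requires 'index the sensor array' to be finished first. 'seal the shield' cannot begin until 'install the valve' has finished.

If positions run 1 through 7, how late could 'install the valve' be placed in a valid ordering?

3

Every task that must follow 'install the valve' has to come after it. Tracing all chains starting from 'install the valve', those tasks are: 'configure the spindle', 'inspect the rotor', 'verify the relay', 'seal the shield' — 4 in total.
With 4 mandatory successors out of 7 tasks total, the latest slot for 'install the valve' is 7−4 = 3, and it's reachable by doing all non-successors before 'install the valve'.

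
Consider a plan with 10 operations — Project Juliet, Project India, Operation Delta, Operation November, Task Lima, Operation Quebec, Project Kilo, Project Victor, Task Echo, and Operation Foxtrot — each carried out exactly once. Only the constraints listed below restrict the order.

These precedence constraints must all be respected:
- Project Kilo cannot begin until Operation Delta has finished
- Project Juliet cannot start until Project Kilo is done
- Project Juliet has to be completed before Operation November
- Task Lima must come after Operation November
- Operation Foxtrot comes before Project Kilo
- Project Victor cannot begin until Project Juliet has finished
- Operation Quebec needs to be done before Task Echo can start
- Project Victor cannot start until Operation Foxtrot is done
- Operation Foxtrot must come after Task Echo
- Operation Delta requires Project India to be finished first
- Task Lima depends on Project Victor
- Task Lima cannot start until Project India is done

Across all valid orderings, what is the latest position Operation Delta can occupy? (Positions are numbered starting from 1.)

Every operation that must follow Operation Delta has to come after it. Tracing all chains starting from Operation Delta, those operations are: Project Juliet, Operation November, Task Lima, Project Kilo, Project Victor — 5 in total.
So at least 5 operations follow Operation Delta, putting Operation Delta no later than position 5. That position is achievable by scheduling everything else first.

5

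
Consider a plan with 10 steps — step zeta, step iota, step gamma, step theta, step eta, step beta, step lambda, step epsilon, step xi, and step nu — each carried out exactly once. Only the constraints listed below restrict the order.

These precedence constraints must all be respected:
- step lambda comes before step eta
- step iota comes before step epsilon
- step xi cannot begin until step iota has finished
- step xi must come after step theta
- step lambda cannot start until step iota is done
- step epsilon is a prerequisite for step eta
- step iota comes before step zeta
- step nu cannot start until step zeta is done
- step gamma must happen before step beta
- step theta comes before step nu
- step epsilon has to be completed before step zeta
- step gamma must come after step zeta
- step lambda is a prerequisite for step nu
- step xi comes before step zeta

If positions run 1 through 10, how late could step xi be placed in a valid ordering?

Every step that must follow step xi has to come after it. Tracing all chains starting from step xi, those steps are: step zeta, step gamma, step beta, step nu — 4 in total.
With 4 mandatory successors out of 10 steps total, the latest slot for step xi is 10−4 = 6, and it's reachable by doing all non-successors before step xi.

6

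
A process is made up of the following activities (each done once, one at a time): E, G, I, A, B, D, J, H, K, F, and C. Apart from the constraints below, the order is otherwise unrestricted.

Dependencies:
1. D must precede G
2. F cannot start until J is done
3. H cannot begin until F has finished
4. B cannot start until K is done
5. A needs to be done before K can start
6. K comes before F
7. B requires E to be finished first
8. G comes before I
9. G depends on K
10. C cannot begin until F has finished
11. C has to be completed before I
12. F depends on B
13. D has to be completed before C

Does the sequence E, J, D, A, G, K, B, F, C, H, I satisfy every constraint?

The sequence places G ahead of K.
But one of the constraints requires K before G, so this ordering violates it.

No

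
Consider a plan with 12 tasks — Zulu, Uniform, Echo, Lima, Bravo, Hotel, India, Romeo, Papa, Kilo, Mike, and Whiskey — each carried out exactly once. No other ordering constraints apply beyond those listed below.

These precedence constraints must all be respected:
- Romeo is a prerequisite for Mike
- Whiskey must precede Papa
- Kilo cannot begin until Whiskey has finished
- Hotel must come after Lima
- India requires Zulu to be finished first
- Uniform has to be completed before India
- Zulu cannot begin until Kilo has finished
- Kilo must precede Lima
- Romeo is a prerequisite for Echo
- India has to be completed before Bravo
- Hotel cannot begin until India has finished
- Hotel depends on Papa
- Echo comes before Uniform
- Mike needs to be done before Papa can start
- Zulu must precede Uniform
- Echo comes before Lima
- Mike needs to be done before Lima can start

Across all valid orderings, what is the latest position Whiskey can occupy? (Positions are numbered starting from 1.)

The tasks that are forced after Whiskey, directly or by a chain of constraints, are Zulu, Uniform, Lima, Bravo, Hotel, India, Papa, Kilo. That's 8 tasks.
So at least 8 tasks follow Whiskey, putting Whiskey no later than position 4. That position is achievable by scheduling everything else first.

4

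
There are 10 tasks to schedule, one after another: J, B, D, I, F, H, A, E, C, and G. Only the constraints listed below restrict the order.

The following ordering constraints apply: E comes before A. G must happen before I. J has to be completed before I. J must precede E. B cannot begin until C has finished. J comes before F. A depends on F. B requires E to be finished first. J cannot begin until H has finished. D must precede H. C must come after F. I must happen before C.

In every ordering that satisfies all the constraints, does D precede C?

There is a constraint chain D → H → J → I → C.
So D must precede C in any valid ordering.

Yes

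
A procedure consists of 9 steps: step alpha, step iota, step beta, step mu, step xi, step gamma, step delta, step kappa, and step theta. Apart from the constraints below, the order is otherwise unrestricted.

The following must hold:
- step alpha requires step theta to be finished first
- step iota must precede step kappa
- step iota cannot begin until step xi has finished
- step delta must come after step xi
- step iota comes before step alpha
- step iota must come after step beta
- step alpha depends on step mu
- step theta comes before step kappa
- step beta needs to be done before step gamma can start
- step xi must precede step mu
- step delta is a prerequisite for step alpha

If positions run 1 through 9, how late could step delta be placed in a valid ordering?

Following the constraints forward from step delta, its only required successor is step alpha.
So at least 1 step follows step delta, putting step delta no later than position 8. That position is achievable by scheduling everything else first.

8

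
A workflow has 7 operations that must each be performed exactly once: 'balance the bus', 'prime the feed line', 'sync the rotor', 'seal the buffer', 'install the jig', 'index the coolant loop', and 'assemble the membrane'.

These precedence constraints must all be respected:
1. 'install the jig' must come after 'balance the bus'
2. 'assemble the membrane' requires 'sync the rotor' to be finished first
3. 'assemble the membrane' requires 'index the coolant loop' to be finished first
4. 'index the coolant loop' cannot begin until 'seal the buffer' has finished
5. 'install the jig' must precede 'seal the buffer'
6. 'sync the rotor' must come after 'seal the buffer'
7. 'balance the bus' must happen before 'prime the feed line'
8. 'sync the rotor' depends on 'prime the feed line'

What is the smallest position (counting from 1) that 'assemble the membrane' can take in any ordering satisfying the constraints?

7

The operations that are forced before 'assemble the membrane', directly or transitively, are 'balance the bus', 'prime the feed line', 'sync the rotor', 'seal the buffer', 'install the jig', 'index the coolant loop'. That's 6 operations.
So at minimum 6 operations come before 'assemble the membrane', putting 'assemble the membrane' no earlier than position 7. That position is achievable by scheduling exactly those predecessors first.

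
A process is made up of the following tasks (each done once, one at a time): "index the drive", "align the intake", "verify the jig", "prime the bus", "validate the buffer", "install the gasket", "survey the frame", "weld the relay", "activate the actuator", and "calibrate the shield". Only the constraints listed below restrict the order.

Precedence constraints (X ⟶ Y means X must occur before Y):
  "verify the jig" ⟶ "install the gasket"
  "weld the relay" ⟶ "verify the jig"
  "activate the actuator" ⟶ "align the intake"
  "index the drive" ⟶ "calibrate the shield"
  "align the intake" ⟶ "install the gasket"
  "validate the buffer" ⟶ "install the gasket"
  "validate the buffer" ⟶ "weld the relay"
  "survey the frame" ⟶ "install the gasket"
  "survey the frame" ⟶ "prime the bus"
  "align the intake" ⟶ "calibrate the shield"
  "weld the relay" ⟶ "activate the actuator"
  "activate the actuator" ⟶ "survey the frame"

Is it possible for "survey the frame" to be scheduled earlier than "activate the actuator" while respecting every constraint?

No

Following "activate the actuator" → "survey the frame", "activate the actuator" must precede "survey the frame" in every valid ordering.
Hence "survey the frame" can never be scheduled before "activate the actuator".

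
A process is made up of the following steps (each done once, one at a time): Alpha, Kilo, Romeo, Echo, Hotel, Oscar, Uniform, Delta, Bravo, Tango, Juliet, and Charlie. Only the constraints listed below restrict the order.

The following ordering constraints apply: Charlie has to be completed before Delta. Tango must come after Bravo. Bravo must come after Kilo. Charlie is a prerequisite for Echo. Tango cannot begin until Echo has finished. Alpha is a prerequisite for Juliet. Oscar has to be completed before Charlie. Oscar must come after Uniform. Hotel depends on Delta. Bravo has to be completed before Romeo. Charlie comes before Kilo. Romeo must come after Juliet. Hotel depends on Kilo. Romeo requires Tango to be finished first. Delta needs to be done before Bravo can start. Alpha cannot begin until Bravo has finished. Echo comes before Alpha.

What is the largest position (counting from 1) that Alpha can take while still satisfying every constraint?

10

Every step that must follow Alpha has to come after it. Tracing all chains starting from Alpha, those steps are: Romeo, Juliet — 2 in total.
So at least 2 steps follow Alpha, putting Alpha no later than position 10. That position is achievable by scheduling everything else first.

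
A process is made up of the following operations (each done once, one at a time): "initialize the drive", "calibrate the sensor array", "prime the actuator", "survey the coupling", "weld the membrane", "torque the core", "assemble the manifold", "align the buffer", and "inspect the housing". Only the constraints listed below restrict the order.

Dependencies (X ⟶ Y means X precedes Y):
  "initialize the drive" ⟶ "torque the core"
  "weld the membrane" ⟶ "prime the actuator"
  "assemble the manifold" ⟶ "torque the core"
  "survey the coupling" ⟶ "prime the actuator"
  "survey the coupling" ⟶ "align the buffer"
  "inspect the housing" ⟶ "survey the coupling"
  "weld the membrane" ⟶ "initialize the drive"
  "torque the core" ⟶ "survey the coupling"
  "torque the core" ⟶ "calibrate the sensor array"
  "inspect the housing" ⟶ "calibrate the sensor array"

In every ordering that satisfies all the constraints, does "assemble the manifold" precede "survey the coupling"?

Tracing the constraints gives a chain: "assemble the manifold" → "torque the core" → "survey the coupling".
Hence "assemble the manifold" necessarily comes before "survey the coupling".

Yes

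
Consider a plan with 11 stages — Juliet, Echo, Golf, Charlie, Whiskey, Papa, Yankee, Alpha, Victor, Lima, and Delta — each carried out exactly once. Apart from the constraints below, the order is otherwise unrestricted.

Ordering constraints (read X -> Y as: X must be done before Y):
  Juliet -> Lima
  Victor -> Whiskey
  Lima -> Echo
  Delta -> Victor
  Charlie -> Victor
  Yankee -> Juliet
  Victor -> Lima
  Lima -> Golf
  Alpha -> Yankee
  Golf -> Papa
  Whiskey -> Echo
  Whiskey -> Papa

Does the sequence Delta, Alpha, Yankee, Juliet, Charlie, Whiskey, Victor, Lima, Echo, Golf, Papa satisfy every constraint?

Here Victor comes after Whiskey.
Since Victor is required before Whiskey, the ordering is invalid.

No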